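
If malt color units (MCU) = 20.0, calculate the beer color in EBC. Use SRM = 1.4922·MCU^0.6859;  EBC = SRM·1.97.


SRM = 1.4922·20.0^0.6859 = 11.6467
EBC = 11.6467·1.97

22.9440 EBC


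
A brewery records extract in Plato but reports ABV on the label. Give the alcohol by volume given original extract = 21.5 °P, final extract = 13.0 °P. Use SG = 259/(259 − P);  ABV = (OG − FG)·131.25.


OG = 259/(259 − 21.5) = 1.0905
FG = 259/(259 − 13.0) = 1.0528
ABV = (1.0905 − 1.0528)·131.25

4.9456 % ABV


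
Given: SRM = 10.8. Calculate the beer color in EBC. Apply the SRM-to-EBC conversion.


EBC = SRM · 1.97
EBC = 10.8 · 1.97

21.2760 EBC


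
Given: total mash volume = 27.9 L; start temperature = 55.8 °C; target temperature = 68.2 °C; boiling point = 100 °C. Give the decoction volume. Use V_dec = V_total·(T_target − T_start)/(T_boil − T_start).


V_dec = 27.9·(68.2 − 55.8)/(100 − 55.8)

7.8271 L


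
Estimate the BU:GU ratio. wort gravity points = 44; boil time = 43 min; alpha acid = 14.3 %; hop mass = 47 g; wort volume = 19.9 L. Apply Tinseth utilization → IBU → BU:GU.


U = 1.65·0.000125^(GP/1000)·(1−e^(−0.04t))/4.15;  IBU = (α/100)·m·U·1000/V;  BU:GU = IBU/GP
U = 1.65·0.000125^(44/1000)·(1−e^(−0.04·43))/4.15 = 0.2198
IBU = (14.3/100)·47·0.2198·1000/19.9 = 74.2316
BU:GU = 74.2316/44

1.6871


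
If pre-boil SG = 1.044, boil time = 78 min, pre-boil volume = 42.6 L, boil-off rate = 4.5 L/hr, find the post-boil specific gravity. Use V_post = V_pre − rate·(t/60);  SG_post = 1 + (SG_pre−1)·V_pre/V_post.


V_post = 42.6 − 4.5·(78/60) = 36.7500
SG_post = 1 + (1.044 − 1)·42.6/36.7500

1.0510


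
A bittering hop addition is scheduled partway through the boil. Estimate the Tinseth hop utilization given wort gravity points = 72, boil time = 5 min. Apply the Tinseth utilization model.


U = 1.65·0.000125^(GP/1000) · (1 − e^(−0.04·t))/4.15
bigness = 1.65·0.000125^(72/1000) = 0.8639
boil_factor = (1 − e^(−0.04·5))/4.15 = 0.0437
U = 0.8639 · 0.0437

0.0377


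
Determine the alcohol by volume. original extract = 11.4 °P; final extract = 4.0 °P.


SG = 259/(259 − P);  ABV = (OG − FG)·131.25
OG = 259/(259 − 11.4) = 1.0460
FG = 259/(259 − 4.0) = 1.0157
ABV = (1.0460 − 1.0157)·131.25

3.9842 % ABV


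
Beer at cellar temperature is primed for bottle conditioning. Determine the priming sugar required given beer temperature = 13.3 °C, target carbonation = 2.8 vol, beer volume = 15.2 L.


residual = 14.695·(0.01821 + 0.09011·e^(−0.04·T));  sugar = (target − residual)·4.0·V
residual = 14.695·(0.01821 + 0.09011·e^(−0.04·13.3)) = 1.0454
sugar = (2.8 − 1.0454)·4.0·15.2

106.6767 g


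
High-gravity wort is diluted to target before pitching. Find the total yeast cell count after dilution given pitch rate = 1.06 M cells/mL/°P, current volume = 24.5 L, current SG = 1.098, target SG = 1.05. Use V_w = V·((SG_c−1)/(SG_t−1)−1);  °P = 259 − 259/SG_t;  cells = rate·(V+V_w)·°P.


V_w = 24.5·((1.098−1)/(1.05−1)−1) = 23.5200
V_final = 24.5 + 23.5200 = 48.0200
°P = 259 − 259/1.05 = 12.3333
cells = 1.06·48.0200·12.3333

627.7815 billion cells


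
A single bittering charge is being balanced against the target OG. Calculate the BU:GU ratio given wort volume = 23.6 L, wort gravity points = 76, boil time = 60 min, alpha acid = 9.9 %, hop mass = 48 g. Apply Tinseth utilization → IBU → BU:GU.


U = 1.65·0.000125^(GP/1000)·(1−e^(−0.04t))/4.15;  IBU = (α/100)·m·U·1000/V;  BU:GU = IBU/GP
U = 1.65·0.000125^(76/1000)·(1−e^(−0.04·60))/4.15 = 0.1826
IBU = (9.9/100)·48·0.1826·1000/23.6 = 36.7675
BU:GU = 36.7675/76

0.4838


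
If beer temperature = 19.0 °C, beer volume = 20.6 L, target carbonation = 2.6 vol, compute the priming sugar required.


residual = 14.695·(0.01821 + 0.09011·e^(−0.04·T));  sugar = (target − residual)·4.0·V
residual = 14.695·(0.01821 + 0.09011·e^(−0.04·19.0)) = 0.8869
sugar = (2.6 − 0.8869)·4.0·20.6

141.1624 g


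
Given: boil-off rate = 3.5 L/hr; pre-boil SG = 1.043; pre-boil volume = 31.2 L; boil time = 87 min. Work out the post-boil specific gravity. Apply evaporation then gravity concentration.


V_post = V_pre − rate·(t/60);  SG_post = 1 + (SG_pre−1)·V_pre/V_post
V_post = 31.2 − 3.5·(87/60) = 26.1250
SG_post = 1 + (1.043 − 1)·31.2/26.1250

1.0514


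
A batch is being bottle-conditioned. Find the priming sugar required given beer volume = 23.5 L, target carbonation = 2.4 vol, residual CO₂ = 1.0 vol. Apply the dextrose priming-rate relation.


sugar = (target − residual)·4.0·V
sugar = (2.4 − 1.0)·4.0·23.5

131.6000 g


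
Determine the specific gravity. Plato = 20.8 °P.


SG = 259/(259 − P)
SG = 259/(259 − 20.8)

1.0873


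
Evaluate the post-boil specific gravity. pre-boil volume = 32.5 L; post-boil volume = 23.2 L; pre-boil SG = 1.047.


SG_post = 1 + (SG_pre − 1)·V_pre/V_post
pts_pre = (1.047 − 1)·1000 = 47.0000
pts_post = 47.0000·32.5/23.2 = 65.8405
SG_post = 1 + 65.8405/1000

1.0658


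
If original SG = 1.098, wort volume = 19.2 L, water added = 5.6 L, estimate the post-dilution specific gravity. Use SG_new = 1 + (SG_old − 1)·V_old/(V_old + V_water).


pts = (1.098 − 1)·1000·19.2/(19.2 + 5.6) = 75.8710
SG_new = 1 + 75.8710/1000

1.0759


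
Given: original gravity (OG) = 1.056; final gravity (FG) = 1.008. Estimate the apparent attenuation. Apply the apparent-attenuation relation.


AA = (OG − FG)/(OG − 1) · 100
AA = (1.056 − 1.008)/(1.056 − 1) · 100

85.7143 %


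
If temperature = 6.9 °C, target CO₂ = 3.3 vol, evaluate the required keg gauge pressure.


psi = vols/(0.01821 + 0.09011·e^(−0.04·T)) − 14.695
psi = 3.3/(0.01821 + 0.09011·e^(−0.04·6.9)) − 14.695

23.4171 psi


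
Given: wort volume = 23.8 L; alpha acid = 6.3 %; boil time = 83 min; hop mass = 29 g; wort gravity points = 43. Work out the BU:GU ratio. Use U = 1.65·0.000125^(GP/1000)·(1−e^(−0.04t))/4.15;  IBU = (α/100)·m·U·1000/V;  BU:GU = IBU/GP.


U = 1.65·0.000125^(43/1000)·(1−e^(−0.04·83))/4.15 = 0.2604
IBU = (6.3/100)·29·0.2604·1000/23.8 = 19.9882
BU:GU = 19.9882/43

0.4648


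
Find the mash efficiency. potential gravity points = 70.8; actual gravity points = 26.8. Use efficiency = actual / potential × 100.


efficiency = 26.8 / 70.8 × 100

37.8531 %


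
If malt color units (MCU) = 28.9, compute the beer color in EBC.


SRM = 1.4922·MCU^0.6859;  EBC = SRM·1.97
SRM = 1.4922·28.9^0.6859 = 14.9919
EBC = 14.9919·1.97

29.5341 EBC


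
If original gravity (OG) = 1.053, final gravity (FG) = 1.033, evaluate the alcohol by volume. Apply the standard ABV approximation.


ABV = (OG − FG) · 131.25
ABV = (1.053 − 1.033) · 131.25

2.6250 % ABV


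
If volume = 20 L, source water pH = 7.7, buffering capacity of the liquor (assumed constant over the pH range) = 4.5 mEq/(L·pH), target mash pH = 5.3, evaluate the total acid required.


acid = buffering capacity · (pH_source − pH_target) · V
acid = 4.5 · (7.7 − 5.3) · 20

216.0000 mEq


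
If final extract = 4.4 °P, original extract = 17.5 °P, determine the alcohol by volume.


SG = 259/(259 − P);  ABV = (OG − FG)·131.25
OG = 259/(259 − 17.5) = 1.0725
FG = 259/(259 − 4.4) = 1.0173
ABV = (1.0725 − 1.0173)·131.25

7.2426 % ABV


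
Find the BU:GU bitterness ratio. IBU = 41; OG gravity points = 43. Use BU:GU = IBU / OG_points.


BU:GU = 41 / 43

0.9535


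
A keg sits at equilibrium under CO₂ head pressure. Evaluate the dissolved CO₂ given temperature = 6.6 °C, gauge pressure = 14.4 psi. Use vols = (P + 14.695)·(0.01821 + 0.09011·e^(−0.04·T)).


vols = (14.4 + 14.695)·(0.01821 + 0.09011·e^(−0.04·6.6))

2.5433 volumes


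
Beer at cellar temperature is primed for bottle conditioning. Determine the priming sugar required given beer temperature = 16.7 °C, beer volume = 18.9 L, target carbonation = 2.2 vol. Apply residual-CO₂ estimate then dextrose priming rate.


residual = 14.695·(0.01821 + 0.09011·e^(−0.04·T));  sugar = (target − residual)·4.0·V
residual = 14.695·(0.01821 + 0.09011·e^(−0.04·16.7)) = 0.9465
sugar = (2.2 − 0.9465)·4.0·18.9

94.7616 g


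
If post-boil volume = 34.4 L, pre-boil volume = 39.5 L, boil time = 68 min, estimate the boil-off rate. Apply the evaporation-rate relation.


rate = (V_pre − V_post) / (t_min/60)
rate = (39.5 − 34.4) / (68/60)

4.5000 L/hr


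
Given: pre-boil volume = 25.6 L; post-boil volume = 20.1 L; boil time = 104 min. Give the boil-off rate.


rate = (V_pre − V_post) / (t_min/60)
rate = (25.6 − 20.1) / (104/60)

3.1731 L/hr


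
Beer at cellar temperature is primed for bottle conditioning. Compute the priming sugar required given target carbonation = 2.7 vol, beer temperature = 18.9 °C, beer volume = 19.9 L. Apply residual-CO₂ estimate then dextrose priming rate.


residual = 14.695·(0.01821 + 0.09011·e^(−0.04·T));  sugar = (target − residual)·4.0·V
residual = 14.695·(0.01821 + 0.09011·e^(−0.04·18.9)) = 0.8893
sugar = (2.7 − 0.8893)·4.0·19.9

144.1280 g


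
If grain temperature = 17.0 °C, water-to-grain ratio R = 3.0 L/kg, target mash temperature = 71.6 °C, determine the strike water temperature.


T_strike = (0.41/R)·(T_mash − T_grain) + T_mash
T_strike = (0.41/3.0)·(71.6 − 17.0) + 71.6

79.0620 °C


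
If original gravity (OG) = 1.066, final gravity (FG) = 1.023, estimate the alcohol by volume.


ABV = (OG − FG) · 131.25
ABV = (1.066 − 1.023) · 131.25

5.6438 % ABV


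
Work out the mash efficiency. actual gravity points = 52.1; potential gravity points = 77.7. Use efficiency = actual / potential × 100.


efficiency = 52.1 / 77.7 × 100

67.0528 %


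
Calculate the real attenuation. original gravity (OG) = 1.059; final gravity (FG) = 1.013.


AA = (OG−FG)/(OG−1)·100;  RA = AA·0.8192
AA = (1.059 − 1.013)/(1.059 − 1)·100 = 77.9661
RA = 77.9661·0.8192

63.8698 %


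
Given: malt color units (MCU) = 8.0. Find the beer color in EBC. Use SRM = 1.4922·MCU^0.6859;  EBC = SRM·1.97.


SRM = 1.4922·8.0^0.6859 = 6.2124
EBC = 6.2124·1.97

12.2383 EBC


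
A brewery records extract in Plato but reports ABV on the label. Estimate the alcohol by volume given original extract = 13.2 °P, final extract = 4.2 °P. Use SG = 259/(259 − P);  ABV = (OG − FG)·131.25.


OG = 259/(259 − 13.2) = 1.0537
FG = 259/(259 − 4.2) = 1.0165
ABV = (1.0537 − 1.0165)·131.25

4.8850 % ABV


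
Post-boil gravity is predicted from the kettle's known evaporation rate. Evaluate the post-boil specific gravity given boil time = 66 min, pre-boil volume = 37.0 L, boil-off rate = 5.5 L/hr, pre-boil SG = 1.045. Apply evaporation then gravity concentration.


V_post = V_pre − rate·(t/60);  SG_post = 1 + (SG_pre−1)·V_pre/V_post
V_post = 37.0 − 5.5·(66/60) = 30.9500
SG_post = 1 + (1.045 − 1)·37.0/30.9500

1.0538


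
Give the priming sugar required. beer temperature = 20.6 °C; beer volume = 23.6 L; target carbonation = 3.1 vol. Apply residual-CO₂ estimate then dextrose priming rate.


residual = 14.695·(0.01821 + 0.09011·e^(−0.04·T));  sugar = (target − residual)·4.0·V
residual = 14.695·(0.01821 + 0.09011·e^(−0.04·20.6)) = 0.8485
sugar = (3.1 − 0.8485)·4.0·23.6

212.5442 g


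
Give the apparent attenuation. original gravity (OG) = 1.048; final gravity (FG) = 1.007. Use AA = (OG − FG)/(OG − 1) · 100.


AA = (1.048 − 1.007)/(1.048 − 1) · 100

85.4167 %


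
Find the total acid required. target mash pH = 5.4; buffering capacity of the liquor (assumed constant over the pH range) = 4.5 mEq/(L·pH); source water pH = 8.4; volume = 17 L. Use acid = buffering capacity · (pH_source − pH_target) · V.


acid = 4.5 · (8.4 − 5.4) · 17

229.5000 mEq


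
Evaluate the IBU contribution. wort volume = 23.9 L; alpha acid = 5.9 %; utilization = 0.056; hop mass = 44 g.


IBU = (α/100)·mass·U·1000 / V
IBU = (5.9/100)·44·0.056·1000 / 23.9

6.0827 IBU


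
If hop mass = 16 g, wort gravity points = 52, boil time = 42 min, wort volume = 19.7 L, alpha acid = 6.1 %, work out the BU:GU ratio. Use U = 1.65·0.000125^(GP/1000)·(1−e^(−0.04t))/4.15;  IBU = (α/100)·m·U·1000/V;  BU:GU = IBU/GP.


U = 1.65·0.000125^(52/1000)·(1−e^(−0.04·42))/4.15 = 0.2027
IBU = (6.1/100)·16·0.2027·1000/19.7 = 10.0435
BU:GU = 10.0435/52

0.1931


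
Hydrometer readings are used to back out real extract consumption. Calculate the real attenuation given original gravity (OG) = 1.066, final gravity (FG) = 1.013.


AA = (OG−FG)/(OG−1)·100;  RA = AA·0.8192
AA = (1.066 − 1.013)/(1.066 − 1)·100 = 80.3030
RA = 80.3030·0.8192

65.7842 %


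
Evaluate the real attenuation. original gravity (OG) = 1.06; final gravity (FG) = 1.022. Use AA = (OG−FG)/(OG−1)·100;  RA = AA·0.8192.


AA = (1.06 − 1.022)/(1.06 − 1)·100 = 63.3333
RA = 63.3333·0.8192

51.8827 %


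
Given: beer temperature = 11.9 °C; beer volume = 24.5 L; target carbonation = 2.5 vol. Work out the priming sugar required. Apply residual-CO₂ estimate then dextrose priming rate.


residual = 14.695·(0.01821 + 0.09011·e^(−0.04·T));  sugar = (target − residual)·4.0·V
residual = 14.695·(0.01821 + 0.09011·e^(−0.04·11.9)) = 1.0903
sugar = (2.5 − 1.0903)·4.0·24.5

138.1553 g


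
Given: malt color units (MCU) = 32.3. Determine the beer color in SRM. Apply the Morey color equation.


SRM = 1.4922 · MCU^0.6859
SRM = 1.4922 · 32.3^0.6859

16.1804 SRM


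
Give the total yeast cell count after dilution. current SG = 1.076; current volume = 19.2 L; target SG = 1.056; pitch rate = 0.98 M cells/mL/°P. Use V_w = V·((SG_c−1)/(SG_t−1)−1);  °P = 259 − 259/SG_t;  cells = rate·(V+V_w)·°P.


V_w = 19.2·((1.076−1)/(1.056−1)−1) = 6.8571
V_final = 19.2 + 6.8571 = 26.0571
°P = 259 − 259/1.056 = 13.7348
cells = 0.98·26.0571·13.7348

350.7331 billion cells


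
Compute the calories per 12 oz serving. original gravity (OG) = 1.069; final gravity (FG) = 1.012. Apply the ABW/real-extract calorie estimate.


ABW = (OG−FG)·131.25·0.79/FG;  °P = 259 − 259/SG (for OG→OE and FG→AE);  RE = 0.1808·OE + 0.8192·AE;  Cal = (6.9·ABW + 4·(RE−0.1))·FG·3.55
ABW = (1.069 − 1.012)·131.25·0.79/1.012 = 5.8401
OE = 259 − 259/1.069 = 16.7175 °P
AE = 259 − 259/1.012 = 3.0711 °P
RE = 0.1808·16.7175 + 0.8192·3.0711 = 5.5384 °P
Cal = (6.9·5.8401 + 4·(5.5384−0.1))·1.012·3.55

222.9221 kcal


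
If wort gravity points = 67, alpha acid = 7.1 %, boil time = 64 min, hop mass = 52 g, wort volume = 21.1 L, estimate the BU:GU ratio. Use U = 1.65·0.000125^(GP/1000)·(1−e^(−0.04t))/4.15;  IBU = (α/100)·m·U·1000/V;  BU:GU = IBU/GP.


U = 1.65·0.000125^(67/1000)·(1−e^(−0.04·64))/4.15 = 0.2009
IBU = (7.1/100)·52·0.2009·1000/21.1 = 35.1533
BU:GU = 35.1533/67

0.5247


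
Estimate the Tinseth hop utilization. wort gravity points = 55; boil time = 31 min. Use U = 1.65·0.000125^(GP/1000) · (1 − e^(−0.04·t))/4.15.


bigness = 1.65·0.000125^(55/1000) = 1.0065
boil_factor = (1 − e^(−0.04·31))/4.15 = 0.1712
U = 1.0065 · 0.1712

0.1723


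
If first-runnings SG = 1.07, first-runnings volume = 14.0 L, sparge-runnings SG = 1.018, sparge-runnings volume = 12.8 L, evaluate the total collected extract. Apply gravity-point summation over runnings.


total = Σ (SG_i − 1)·1000·V_i
first = (1.07 − 1)·1000·14.0 = 980.0000
sparge = (1.018 − 1)·1000·12.8 = 230.4000
total = 980.0000 + 230.4000

1210.4000 gravity·L


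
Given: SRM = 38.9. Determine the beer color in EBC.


EBC = SRM · 1.97
EBC = 38.9 · 1.97

76.6330 EBC


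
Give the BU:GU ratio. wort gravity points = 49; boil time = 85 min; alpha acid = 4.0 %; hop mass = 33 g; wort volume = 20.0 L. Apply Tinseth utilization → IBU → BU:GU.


U = 1.65·0.000125^(GP/1000)·(1−e^(−0.04t))/4.15;  IBU = (α/100)·m·U·1000/V;  BU:GU = IBU/GP
U = 1.65·0.000125^(49/1000)·(1−e^(−0.04·85))/4.15 = 0.2474
IBU = (4.0/100)·33·0.2474·1000/20.0 = 16.3300
BU:GU = 16.3300/49

0.3333


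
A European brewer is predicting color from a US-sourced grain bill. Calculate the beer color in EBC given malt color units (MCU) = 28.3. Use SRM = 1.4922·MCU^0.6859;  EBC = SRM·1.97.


SRM = 1.4922·28.3^0.6859 = 14.7777
EBC = 14.7777·1.97

29.1121 EBC


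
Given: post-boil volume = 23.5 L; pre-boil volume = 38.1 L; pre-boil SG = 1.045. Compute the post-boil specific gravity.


SG_post = 1 + (SG_pre − 1)·V_pre/V_post
pts_pre = (1.045 − 1)·1000 = 45.0000
pts_post = 45.0000·38.1/23.5 = 72.9574
SG_post = 1 + 72.9574/1000

1.0730


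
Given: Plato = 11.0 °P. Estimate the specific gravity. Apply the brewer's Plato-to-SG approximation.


SG = 259/(259 − P)
SG = 259/(259 − 11.0)

1.0444


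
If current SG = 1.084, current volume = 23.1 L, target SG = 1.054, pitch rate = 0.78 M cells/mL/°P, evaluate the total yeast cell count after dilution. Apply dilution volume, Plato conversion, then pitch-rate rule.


V_w = V·((SG_c−1)/(SG_t−1)−1);  °P = 259 − 259/SG_t;  cells = rate·(V+V_w)·°P
V_w = 23.1·((1.084−1)/(1.054−1)−1) = 12.8333
V_final = 23.1 + 12.8333 = 35.9333
°P = 259 − 259/1.054 = 13.2694
cells = 0.78·35.9333·13.2694

371.9161 billion cells


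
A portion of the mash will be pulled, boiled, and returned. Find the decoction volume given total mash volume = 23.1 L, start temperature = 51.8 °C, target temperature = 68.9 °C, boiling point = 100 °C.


V_dec = V_total·(T_target − T_start)/(T_boil − T_start)
V_dec = 23.1·(68.9 − 51.8)/(100 − 51.8)

8.1952 L


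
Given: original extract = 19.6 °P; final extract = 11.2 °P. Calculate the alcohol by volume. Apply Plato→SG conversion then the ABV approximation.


SG = 259/(259 − P);  ABV = (OG − FG)·131.25
OG = 259/(259 − 19.6) = 1.0819
FG = 259/(259 − 11.2) = 1.0452
ABV = (1.0819 − 1.0452)·131.25

4.8134 % ABV


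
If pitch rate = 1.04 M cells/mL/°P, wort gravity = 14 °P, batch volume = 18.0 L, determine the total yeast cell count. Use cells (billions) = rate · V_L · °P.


cells = 1.04 · 18.0 · 14

262.0800 billion cells


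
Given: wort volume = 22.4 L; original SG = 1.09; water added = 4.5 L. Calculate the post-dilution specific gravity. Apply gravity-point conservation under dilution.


SG_new = 1 + (SG_old − 1)·V_old/(V_old + V_water)
pts = (1.09 − 1)·1000·22.4/(22.4 + 4.5) = 74.9442
SG_new = 1 + 74.9442/1000

1.0749


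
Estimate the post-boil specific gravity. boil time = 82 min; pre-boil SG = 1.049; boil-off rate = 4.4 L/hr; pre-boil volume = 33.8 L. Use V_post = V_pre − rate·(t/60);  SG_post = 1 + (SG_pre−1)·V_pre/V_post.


V_post = 33.8 − 4.4·(82/60) = 27.7867
SG_post = 1 + (1.049 − 1)·33.8/27.7867

1.0596


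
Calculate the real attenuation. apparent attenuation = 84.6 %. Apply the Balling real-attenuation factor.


RA = AA · 0.8192
RA = 84.6 · 0.8192

69.3043 %


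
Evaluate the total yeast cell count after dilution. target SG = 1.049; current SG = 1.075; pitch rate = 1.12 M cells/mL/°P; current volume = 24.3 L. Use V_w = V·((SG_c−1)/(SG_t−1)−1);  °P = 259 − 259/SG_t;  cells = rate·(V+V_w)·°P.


V_w = 24.3·((1.075−1)/(1.049−1)−1) = 12.8939
V_final = 24.3 + 12.8939 = 37.1939
°P = 259 − 259/1.049 = 12.0982
cells = 1.12·37.1939·12.0982

503.9760 billion cells


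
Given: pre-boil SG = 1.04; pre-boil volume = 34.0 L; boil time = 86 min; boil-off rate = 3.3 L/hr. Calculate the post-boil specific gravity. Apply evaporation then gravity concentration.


V_post = V_pre − rate·(t/60);  SG_post = 1 + (SG_pre−1)·V_pre/V_post
V_post = 34.0 − 3.3·(86/60) = 29.2700
SG_post = 1 + (1.04 − 1)·34.0/29.2700

1.0465


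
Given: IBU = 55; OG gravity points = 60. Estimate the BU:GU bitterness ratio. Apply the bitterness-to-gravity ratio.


BU:GU = IBU / OG_points
BU:GU = 55 / 60

0.9167


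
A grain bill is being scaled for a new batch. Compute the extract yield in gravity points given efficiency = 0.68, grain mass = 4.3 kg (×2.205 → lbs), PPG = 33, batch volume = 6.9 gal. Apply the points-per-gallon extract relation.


points = lbs × PPG × eff / vol
lbs = 4.3 × 2.205 = 9.4815
points = 9.4815 × 33 × 0.68 / 6.9

30.8355 points


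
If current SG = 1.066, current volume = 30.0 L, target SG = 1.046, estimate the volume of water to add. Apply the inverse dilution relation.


V_water = V·((SG_curr − 1)/(SG_target − 1) − 1)
V_water = 30.0·((1.066 − 1)/(1.046 − 1) − 1)

13.0435 L


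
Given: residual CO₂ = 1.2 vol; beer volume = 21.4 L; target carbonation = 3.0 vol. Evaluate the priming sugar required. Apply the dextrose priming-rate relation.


sugar = (target − residual)·4.0·V
sugar = (3.0 − 1.2)·4.0·21.4

154.0800 g


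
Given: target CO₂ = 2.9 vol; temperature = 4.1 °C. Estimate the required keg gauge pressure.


psi = vols/(0.01821 + 0.09011·e^(−0.04·T)) − 14.695
psi = 2.9/(0.01821 + 0.09011·e^(−0.04·4.1)) − 14.695

15.9312 psi


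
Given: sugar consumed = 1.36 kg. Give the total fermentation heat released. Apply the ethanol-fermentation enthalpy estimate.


Q = m_sugar · 590 kJ/kg
Q = 1.36 · 590

802.4000 kJ


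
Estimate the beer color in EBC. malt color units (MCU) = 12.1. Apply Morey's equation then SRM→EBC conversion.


SRM = 1.4922·MCU^0.6859;  EBC = SRM·1.97
SRM = 1.4922·12.1^0.6859 = 8.2511
EBC = 8.2511·1.97

16.2546 EBC


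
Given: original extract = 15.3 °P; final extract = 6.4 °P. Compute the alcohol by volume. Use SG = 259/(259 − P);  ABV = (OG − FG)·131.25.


OG = 259/(259 − 15.3) = 1.0628
FG = 259/(259 − 6.4) = 1.0253
ABV = (1.0628 − 1.0253)·131.25

4.9147 % ABV


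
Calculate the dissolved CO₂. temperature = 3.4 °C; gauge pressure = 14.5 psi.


vols = (P + 14.695)·(0.01821 + 0.09011·e^(−0.04·T))
vols = (14.5 + 14.695)·(0.01821 + 0.09011·e^(−0.04·3.4))

2.8279 volumes


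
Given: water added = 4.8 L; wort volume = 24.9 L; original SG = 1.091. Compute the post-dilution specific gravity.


SG_new = 1 + (SG_old − 1)·V_old/(V_old + V_water)
pts = (1.091 − 1)·1000·24.9/(24.9 + 4.8) = 76.2929
SG_new = 1 + 76.2929/1000

1.0763


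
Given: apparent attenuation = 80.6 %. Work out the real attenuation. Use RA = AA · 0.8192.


RA = 80.6 · 0.8192

66.0275 %


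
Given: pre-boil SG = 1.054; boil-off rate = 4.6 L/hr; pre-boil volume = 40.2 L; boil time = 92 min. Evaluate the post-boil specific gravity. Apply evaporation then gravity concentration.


V_post = V_pre − rate·(t/60);  SG_post = 1 + (SG_pre−1)·V_pre/V_post
V_post = 40.2 − 4.6·(92/60) = 33.1467
SG_post = 1 + (1.054 − 1)·40.2/33.1467

1.0655


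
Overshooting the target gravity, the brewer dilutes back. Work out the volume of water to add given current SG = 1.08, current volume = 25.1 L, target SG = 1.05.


V_water = V·((SG_curr − 1)/(SG_target − 1) − 1)
V_water = 25.1·((1.08 − 1)/(1.05 − 1) − 1)

15.0600 L


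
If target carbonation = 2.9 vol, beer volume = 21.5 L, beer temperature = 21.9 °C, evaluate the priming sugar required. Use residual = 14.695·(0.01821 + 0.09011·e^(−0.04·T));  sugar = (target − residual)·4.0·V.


residual = 14.695·(0.01821 + 0.09011·e^(−0.04·21.9)) = 0.8190
sugar = (2.9 − 0.8190)·4.0·21.5

178.9627 g


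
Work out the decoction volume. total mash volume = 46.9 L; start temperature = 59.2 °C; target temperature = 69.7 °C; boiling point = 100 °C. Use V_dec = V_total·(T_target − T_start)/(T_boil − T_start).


V_dec = 46.9·(69.7 − 59.2)/(100 − 59.2)

12.0699 L


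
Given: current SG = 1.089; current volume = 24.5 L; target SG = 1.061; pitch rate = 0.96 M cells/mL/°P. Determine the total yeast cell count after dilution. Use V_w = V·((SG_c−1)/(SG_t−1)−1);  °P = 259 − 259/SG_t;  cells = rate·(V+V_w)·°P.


V_w = 24.5·((1.089−1)/(1.061−1)−1) = 11.2459
V_final = 24.5 + 11.2459 = 35.7459
°P = 259 − 259/1.061 = 14.8907
cells = 0.96·35.7459·14.8907

510.9892 billion cells


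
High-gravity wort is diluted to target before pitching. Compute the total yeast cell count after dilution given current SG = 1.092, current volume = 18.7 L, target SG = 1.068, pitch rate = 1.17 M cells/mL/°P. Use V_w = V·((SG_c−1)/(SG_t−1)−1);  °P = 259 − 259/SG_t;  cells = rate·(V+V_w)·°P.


V_w = 18.7·((1.092−1)/(1.068−1)−1) = 6.6000
V_final = 18.7 + 6.6000 = 25.3000
°P = 259 − 259/1.068 = 16.4906
cells = 1.17·25.3000·16.4906

488.1393 billion cells


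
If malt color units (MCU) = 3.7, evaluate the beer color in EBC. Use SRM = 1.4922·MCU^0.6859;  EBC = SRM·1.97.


SRM = 1.4922·3.7^0.6859 = 3.6606
EBC = 3.6606·1.97

7.2115 EBC


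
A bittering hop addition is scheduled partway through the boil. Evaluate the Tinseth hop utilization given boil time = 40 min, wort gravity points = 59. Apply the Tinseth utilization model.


U = 1.65·0.000125^(GP/1000) · (1 − e^(−0.04·t))/4.15
bigness = 1.65·0.000125^(59/1000) = 0.9710
boil_factor = (1 − e^(−0.04·40))/4.15 = 0.1923
U = 0.9710 · 0.1923

0.1867


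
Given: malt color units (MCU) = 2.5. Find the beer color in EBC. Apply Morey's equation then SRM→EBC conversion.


SRM = 1.4922·MCU^0.6859;  EBC = SRM·1.97
SRM = 1.4922·2.5^0.6859 = 2.7975
EBC = 2.7975·1.97

5.5111 EBC


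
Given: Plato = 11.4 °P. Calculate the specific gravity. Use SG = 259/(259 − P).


SG = 259/(259 − 11.4)

1.0460


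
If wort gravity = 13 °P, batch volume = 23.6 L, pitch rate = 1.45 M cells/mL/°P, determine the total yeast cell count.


cells (billions) = rate · V_L · °P
cells = 1.45 · 23.6 · 13

444.8600 billion cells


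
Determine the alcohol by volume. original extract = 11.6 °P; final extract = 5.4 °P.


SG = 259/(259 − P);  ABV = (OG − FG)·131.25
OG = 259/(259 − 11.6) = 1.0469
FG = 259/(259 − 5.4) = 1.0213
ABV = (1.0469 − 1.0213)·131.25

3.3592 % ABV


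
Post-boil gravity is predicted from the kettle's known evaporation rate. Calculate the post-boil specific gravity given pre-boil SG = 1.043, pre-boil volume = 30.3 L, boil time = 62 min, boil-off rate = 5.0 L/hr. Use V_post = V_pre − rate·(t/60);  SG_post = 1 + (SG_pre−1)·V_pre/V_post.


V_post = 30.3 − 5.0·(62/60) = 25.1333
SG_post = 1 + (1.043 − 1)·30.3/25.1333

1.0518


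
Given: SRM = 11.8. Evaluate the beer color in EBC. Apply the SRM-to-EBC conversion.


EBC = SRM · 1.97
EBC = 11.8 · 1.97

23.2460 EBC


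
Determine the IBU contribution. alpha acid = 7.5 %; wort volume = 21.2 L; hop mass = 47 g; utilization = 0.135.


IBU = (α/100)·mass·U·1000 / V
IBU = (7.5/100)·47·0.135·1000 / 21.2

22.4469 IBU


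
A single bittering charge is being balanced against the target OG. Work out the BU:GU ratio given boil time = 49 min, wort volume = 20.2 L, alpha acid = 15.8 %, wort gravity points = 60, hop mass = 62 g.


U = 1.65·0.000125^(GP/1000)·(1−e^(−0.04t))/4.15;  IBU = (α/100)·m·U·1000/V;  BU:GU = IBU/GP
U = 1.65·0.000125^(60/1000)·(1−e^(−0.04·49))/4.15 = 0.1992
IBU = (15.8/100)·62·0.1992·1000/20.2 = 96.6079
BU:GU = 96.6079/60

1.6101


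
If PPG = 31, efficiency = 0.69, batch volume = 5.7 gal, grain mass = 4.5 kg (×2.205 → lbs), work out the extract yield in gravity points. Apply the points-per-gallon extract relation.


points = lbs × PPG × eff / vol
lbs = 4.5 × 2.205 = 9.9225
points = 9.9225 × 31 × 0.69 / 5.7

37.2355 points


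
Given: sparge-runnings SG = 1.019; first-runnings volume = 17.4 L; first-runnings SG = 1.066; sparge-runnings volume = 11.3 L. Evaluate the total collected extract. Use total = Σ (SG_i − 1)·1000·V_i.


first = (1.066 − 1)·1000·17.4 = 1148.4000
sparge = (1.019 − 1)·1000·11.3 = 214.7000
total = 1148.4000 + 214.7000

1363.1000 gravity·L


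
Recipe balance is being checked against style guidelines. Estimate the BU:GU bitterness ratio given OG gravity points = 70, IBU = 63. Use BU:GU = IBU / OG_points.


BU:GU = 63 / 70

0.9000


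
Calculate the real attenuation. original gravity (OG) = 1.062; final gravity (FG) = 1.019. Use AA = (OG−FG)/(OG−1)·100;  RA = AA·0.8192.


AA = (1.062 − 1.019)/(1.062 − 1)·100 = 69.3548
RA = 69.3548·0.8192

56.8155 %


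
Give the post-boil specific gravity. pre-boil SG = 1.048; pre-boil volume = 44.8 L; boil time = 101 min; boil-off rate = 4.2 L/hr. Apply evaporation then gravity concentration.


V_post = V_pre − rate·(t/60);  SG_post = 1 + (SG_pre−1)·V_pre/V_post
V_post = 44.8 − 4.2·(101/60) = 37.7300
SG_post = 1 + (1.048 − 1)·44.8/37.7300

1.0570


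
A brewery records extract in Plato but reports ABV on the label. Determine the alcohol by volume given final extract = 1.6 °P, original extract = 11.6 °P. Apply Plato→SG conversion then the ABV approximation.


SG = 259/(259 − P);  ABV = (OG − FG)·131.25
OG = 259/(259 − 11.6) = 1.0469
FG = 259/(259 − 1.6) = 1.0062
ABV = (1.0469 − 1.0062)·131.25

5.3382 % ABV


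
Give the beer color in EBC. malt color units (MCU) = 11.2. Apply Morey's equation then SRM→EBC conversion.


SRM = 1.4922·MCU^0.6859;  EBC = SRM·1.97
SRM = 1.4922·11.2^0.6859 = 7.8250
EBC = 7.8250·1.97

15.4153 EBC


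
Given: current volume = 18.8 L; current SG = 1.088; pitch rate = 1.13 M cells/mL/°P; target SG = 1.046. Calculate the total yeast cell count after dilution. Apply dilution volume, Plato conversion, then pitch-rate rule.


V_w = V·((SG_c−1)/(SG_t−1)−1);  °P = 259 − 259/SG_t;  cells = rate·(V+V_w)·°P
V_w = 18.8·((1.088−1)/(1.046−1)−1) = 17.1652
V_final = 18.8 + 17.1652 = 35.9652
°P = 259 − 259/1.046 = 11.3901
cells = 1.13·35.9652·11.3901

462.8999 billion cells


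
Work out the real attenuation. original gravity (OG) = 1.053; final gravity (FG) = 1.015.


AA = (OG−FG)/(OG−1)·100;  RA = AA·0.8192
AA = (1.053 − 1.015)/(1.053 − 1)·100 = 71.6981
RA = 71.6981·0.8192

58.7351 %


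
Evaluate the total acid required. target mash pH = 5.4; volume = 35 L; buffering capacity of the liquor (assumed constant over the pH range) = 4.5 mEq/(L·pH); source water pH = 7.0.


acid = buffering capacity · (pH_source − pH_target) · V
acid = 4.5 · (7.0 − 5.4) · 35

252.0000 mEq


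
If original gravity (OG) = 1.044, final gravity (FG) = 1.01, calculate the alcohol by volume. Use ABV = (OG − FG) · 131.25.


ABV = (1.044 − 1.01) · 131.25

4.4625 % ABV


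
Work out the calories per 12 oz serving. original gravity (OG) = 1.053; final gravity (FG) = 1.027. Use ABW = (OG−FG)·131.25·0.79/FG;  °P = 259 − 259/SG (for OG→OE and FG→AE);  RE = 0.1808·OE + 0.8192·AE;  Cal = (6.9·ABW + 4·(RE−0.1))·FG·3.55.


ABW = (1.053 − 1.027)·131.25·0.79/1.027 = 2.6250
OE = 259 − 259/1.053 = 13.0361 °P
AE = 259 − 259/1.027 = 6.8092 °P
RE = 0.1808·13.0361 + 0.8192·6.8092 = 7.9350 °P
Cal = (6.9·2.6250 + 4·(7.9350−0.1))·1.027·3.55

180.2961 kcal


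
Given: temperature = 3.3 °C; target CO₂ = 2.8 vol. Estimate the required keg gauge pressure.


psi = vols/(0.01821 + 0.09011·e^(−0.04·T)) − 14.695
psi = 2.8/(0.01821 + 0.09011·e^(−0.04·3.3)) − 14.695

14.1184 psi


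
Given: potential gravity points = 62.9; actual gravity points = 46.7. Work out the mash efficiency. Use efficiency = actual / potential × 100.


efficiency = 46.7 / 62.9 × 100

74.2448 %


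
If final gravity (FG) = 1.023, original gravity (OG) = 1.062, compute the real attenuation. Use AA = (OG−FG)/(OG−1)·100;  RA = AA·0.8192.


AA = (1.062 − 1.023)/(1.062 − 1)·100 = 62.9032
RA = 62.9032·0.8192

51.5303 %


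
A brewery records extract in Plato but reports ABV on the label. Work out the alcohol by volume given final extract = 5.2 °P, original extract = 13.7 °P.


SG = 259/(259 − P);  ABV = (OG − FG)·131.25
OG = 259/(259 − 13.7) = 1.0558
FG = 259/(259 − 5.2) = 1.0205
ABV = (1.0558 − 1.0205)·131.25

4.6412 % ABV


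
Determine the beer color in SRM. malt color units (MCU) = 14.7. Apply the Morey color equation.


SRM = 1.4922 · MCU^0.6859
SRM = 1.4922 · 14.7^0.6859

9.4295 SRM


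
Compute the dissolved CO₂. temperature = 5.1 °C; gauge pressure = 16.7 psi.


vols = (P + 14.695)·(0.01821 + 0.09011·e^(−0.04·T))
vols = (16.7 + 14.695)·(0.01821 + 0.09011·e^(−0.04·5.1))

2.8786 volumes


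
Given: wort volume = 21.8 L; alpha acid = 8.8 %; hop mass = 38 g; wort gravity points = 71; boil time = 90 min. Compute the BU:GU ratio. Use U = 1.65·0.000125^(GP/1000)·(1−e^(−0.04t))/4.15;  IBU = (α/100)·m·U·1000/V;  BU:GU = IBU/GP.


U = 1.65·0.000125^(71/1000)·(1−e^(−0.04·90))/4.15 = 0.2043
IBU = (8.8/100)·38·0.2043·1000/21.8 = 31.3397
BU:GU = 31.3397/71

0.4414


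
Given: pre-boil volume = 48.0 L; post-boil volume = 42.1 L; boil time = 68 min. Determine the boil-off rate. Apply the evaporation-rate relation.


rate = (V_pre − V_post) / (t_min/60)
rate = (48.0 − 42.1) / (68/60)

5.2059 L/hr


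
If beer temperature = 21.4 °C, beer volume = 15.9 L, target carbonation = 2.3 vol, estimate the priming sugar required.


residual = 14.695·(0.01821 + 0.09011·e^(−0.04·T));  sugar = (target − residual)·4.0·V
residual = 14.695·(0.01821 + 0.09011·e^(−0.04·21.4)) = 0.8302
sugar = (2.3 − 0.8302)·4.0·15.9

93.4806 g


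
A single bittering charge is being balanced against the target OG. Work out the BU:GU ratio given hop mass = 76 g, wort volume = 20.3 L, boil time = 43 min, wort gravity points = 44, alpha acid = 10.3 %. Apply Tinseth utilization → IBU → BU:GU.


U = 1.65·0.000125^(GP/1000)·(1−e^(−0.04t))/4.15;  IBU = (α/100)·m·U·1000/V;  BU:GU = IBU/GP
U = 1.65·0.000125^(44/1000)·(1−e^(−0.04·43))/4.15 = 0.2198
IBU = (10.3/100)·76·0.2198·1000/20.3 = 84.7545
BU:GU = 84.7545/44

1.9262


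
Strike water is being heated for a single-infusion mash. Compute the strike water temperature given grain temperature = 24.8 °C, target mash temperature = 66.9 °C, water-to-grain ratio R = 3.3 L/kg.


T_strike = (0.41/R)·(T_mash − T_grain) + T_mash
T_strike = (0.41/3.3)·(66.9 − 24.8) + 66.9

72.1306 °C


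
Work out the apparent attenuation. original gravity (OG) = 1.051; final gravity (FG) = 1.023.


AA = (OG − FG)/(OG − 1) · 100
AA = (1.051 − 1.023)/(1.051 − 1) · 100

54.9020 %


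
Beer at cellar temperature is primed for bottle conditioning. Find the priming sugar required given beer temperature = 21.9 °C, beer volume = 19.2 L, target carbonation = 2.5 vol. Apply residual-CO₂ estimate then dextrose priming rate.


residual = 14.695·(0.01821 + 0.09011·e^(−0.04·T));  sugar = (target − residual)·4.0·V
residual = 14.695·(0.01821 + 0.09011·e^(−0.04·21.9)) = 0.8190
sugar = (2.5 − 0.8190)·4.0·19.2

129.0978 g


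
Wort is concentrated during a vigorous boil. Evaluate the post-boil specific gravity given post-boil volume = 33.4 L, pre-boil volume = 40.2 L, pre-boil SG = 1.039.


SG_post = 1 + (SG_pre − 1)·V_pre/V_post
pts_pre = (1.039 − 1)·1000 = 39.0000
pts_post = 39.0000·40.2/33.4 = 46.9401
SG_post = 1 + 46.9401/1000

1.0469


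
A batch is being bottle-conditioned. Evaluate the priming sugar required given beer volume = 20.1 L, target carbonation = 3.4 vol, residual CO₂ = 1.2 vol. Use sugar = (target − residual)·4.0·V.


sugar = (3.4 − 1.2)·4.0·20.1

176.8800 g


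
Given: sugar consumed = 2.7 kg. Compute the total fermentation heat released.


Q = m_sugar · 590 kJ/kg
Q = 2.7 · 590

1593.0000 kJ


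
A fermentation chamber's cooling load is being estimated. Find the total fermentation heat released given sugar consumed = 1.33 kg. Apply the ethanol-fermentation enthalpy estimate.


Q = m_sugar · 590 kJ/kg
Q = 1.33 · 590

784.7000 kJ


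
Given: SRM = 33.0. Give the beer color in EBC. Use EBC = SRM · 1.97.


EBC = 33.0 · 1.97

65.0100 EBC


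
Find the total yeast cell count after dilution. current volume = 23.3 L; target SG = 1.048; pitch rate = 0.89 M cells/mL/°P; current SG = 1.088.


V_w = V·((SG_c−1)/(SG_t−1)−1);  °P = 259 − 259/SG_t;  cells = rate·(V+V_w)·°P
V_w = 23.3·((1.088−1)/(1.048−1)−1) = 19.4167
V_final = 23.3 + 19.4167 = 42.7167
°P = 259 − 259/1.048 = 11.8626
cells = 0.89·42.7167·11.8626

450.9902 billion cells


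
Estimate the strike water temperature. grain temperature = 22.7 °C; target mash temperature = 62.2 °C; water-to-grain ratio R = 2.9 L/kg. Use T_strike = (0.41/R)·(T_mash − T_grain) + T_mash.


T_strike = (0.41/2.9)·(62.2 − 22.7) + 62.2

67.7845 °C


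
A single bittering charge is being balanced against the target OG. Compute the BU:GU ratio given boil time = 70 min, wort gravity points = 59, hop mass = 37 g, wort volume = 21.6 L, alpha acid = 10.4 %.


U = 1.65·0.000125^(GP/1000)·(1−e^(−0.04t))/4.15;  IBU = (α/100)·m·U·1000/V;  BU:GU = IBU/GP
U = 1.65·0.000125^(59/1000)·(1−e^(−0.04·70))/4.15 = 0.2197
IBU = (10.4/100)·37·0.2197·1000/21.6 = 39.1461
BU:GU = 39.1461/59

0.6635


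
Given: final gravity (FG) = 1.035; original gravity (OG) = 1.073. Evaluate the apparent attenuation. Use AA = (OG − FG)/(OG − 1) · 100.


AA = (1.073 − 1.035)/(1.073 − 1) · 100

52.0548 %


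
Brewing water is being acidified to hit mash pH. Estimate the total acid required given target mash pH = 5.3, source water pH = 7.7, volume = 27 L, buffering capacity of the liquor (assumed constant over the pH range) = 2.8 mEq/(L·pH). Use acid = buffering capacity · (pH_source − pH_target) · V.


acid = 2.8 · (7.7 − 5.3) · 27

181.4400 mEq


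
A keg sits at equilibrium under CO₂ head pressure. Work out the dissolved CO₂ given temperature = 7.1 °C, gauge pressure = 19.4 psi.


vols = (P + 14.695)·(0.01821 + 0.09011·e^(−0.04·T))
vols = (19.4 + 14.695)·(0.01821 + 0.09011·e^(−0.04·7.1))

2.9336 volumes


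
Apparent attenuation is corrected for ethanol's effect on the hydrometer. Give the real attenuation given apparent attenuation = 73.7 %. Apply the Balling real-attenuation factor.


RA = AA · 0.8192
RA = 73.7 · 0.8192

60.3750 %


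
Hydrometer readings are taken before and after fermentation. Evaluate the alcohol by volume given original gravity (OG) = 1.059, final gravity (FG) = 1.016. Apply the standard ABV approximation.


ABV = (OG − FG) · 131.25
ABV = (1.059 − 1.016) · 131.25

5.6437 % ABV


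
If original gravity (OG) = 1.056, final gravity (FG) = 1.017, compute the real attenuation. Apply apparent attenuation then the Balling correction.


AA = (OG−FG)/(OG−1)·100;  RA = AA·0.8192
AA = (1.056 − 1.017)/(1.056 − 1)·100 = 69.6429
RA = 69.6429·0.8192

57.0514 %


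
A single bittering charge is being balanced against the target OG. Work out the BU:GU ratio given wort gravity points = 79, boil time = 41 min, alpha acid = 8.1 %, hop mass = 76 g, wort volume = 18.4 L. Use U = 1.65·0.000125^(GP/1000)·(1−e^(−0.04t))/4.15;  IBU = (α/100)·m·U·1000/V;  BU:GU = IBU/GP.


U = 1.65·0.000125^(79/1000)·(1−e^(−0.04·41))/4.15 = 0.1576
IBU = (8.1/100)·76·0.1576·1000/18.4 = 52.7131
BU:GU = 52.7131/79

0.6673


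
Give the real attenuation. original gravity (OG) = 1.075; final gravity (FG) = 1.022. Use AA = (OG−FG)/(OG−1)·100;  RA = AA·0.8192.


AA = (1.075 − 1.022)/(1.075 − 1)·100 = 70.6667
RA = 70.6667·0.8192

57.8901 %


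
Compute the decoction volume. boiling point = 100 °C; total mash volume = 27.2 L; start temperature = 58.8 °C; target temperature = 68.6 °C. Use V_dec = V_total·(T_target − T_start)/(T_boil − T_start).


V_dec = 27.2·(68.6 − 58.8)/(100 − 58.8)

6.4699 L
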